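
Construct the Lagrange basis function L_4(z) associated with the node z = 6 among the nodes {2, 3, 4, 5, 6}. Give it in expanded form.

L_4(z) = (1/24)z^4 - (7/12)z^3 + (71/24)z^2 - (77/12)z + 5

L_4(z) = (z - 2)(z - 3)(z - 4)(z - 5) / [(4)·(3)·(2)·(1)]
       = (z^4 - 14z^3 + 71z^2 - 154z + 120) / (24)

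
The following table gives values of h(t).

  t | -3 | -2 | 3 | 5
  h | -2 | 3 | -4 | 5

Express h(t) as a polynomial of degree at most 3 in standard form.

Build the Lagrange basis polynomials:
L_0(t) = (t + 2)(t - 3)(t - 5) / [-48] = -(1/48)t^3 + (1/8)t^2 + (1/48)t - 5/8
L_1(t) = (t + 3)(t - 3)(t - 5) / [35] = (1/35)t^3 - (1/7)t^2 - (9/35)t + 9/7
L_2(t) = (t + 3)(t + 2)(t - 5) / [-60] = -(1/60)t^3 + (19/60)t + 1/2
L_3(t) = (t + 3)(t + 2)(t - 3) / [112] = (1/112)t^3 + (1/56)t^2 - (9/112)t - 9/56
h(t) = (-2)·L_0 + 3·L_1 + (-4)·L_2 + 5·L_3
  (-2)·L_0(t) = (1/24)t^3 - (1/4)t^2 - (1/24)t + 5/4
  3·L_1(t) = (3/35)t^3 - (3/7)t^2 - (27/35)t + 27/7
  (-4)·L_2(t) = (1/15)t^3 - (19/15)t - 2
  5·L_3(t) = (5/112)t^3 + (5/56)t^2 - (45/112)t - 45/56
Adding term by term: (401/1680)t^3 - (33/56)t^2 - (4169/1680)t + 129/56

h(t) = (401/1680)t^3 - (33/56)t^2 - (4169/1680)t + 129/56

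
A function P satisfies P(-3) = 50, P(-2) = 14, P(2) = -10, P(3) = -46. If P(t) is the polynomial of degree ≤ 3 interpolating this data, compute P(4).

Using Newton's divided-difference form:
P[-3,-2] = (14 - 50) / (-2 - (-3)) = -36
P[-2,2] = (-10 - 14) / (2 - (-2)) = -6
P[2,3] = (-46 - (-10)) / (3 - 2) = -36
P[-3,-2,2] = (-6 - (-36)) / (2 - (-3)) = 6
P[-2,2,3] = (-36 - (-6)) / (3 - (-2)) = -6
P[-3,-2,2,3] = (-6 - 6) / (3 - (-3)) = -2
P(4) = 50 + (-36)·(7) + 6·(7)·(6) + (-2)·(7)·(6)·(2) = -118

-118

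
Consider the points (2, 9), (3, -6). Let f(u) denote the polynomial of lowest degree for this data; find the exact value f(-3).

84

Evaluate each Lagrange basis at u = -3:
L_0(-3) = (-6)/[(-1)] = 6
L_1(-3) = (-5)/[(1)] = -5
Sum: 9·(6) + (-6)·(-5) = 84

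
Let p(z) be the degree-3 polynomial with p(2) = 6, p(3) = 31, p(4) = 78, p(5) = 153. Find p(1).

-3

Using Newton's divided-difference form:
p[2,3] = (31 - 6) / (3 - 2) = 25
p[3,4] = (78 - 31) / (4 - 3) = 47
p[4,5] = (153 - 78) / (5 - 4) = 75
p[2,3,4] = (47 - 25) / (4 - 2) = 11
p[3,4,5] = (75 - 47) / (5 - 3) = 14
p[2,3,4,5] = (14 - 11) / (5 - 2) = 1
p(1) = 6 + 25·(-1) + 11·(-1)·(-2) + 1·(-1)·(-2)·(-3) = -3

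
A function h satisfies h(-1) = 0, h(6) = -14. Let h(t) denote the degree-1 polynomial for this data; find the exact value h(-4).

Evaluate each Lagrange basis at t = -4:
L_0(-4) = (-10)/[(-7)] = 10/7
L_1(-4) = (-3)/[(7)] = -3/7
Sum: 0 + (-14)·(-3/7) = 6

6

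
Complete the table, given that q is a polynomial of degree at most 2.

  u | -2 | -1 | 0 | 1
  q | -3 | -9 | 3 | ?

33

The 3 known values determine q uniquely (degree ≤ 2).
Evaluate each Lagrange basis at u = 1:
L_0(1) = (2)·(1)/[(-1)·(-2)] = 1
L_1(1) = (3)·(1)/[(1)·(-1)] = -3
L_2(1) = (3)·(2)/[(2)·(1)] = 3
Sum: (-3)·(1) + (-9)·(-3) + 3·(3) = 33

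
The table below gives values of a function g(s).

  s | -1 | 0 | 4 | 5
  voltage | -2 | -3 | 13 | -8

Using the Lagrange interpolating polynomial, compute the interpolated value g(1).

L_0(1) = (1)·(-3)·(-4)/[(-1)·(-5)·(-6)] = -2/5
L_1(1) = (2)·(-3)·(-4)/[(1)·(-4)·(-5)] = 6/5
L_2(1) = (2)·(1)·(-4)/[(5)·(4)·(-1)] = 2/5
L_3(1) = (2)·(1)·(-3)/[(6)·(5)·(1)] = -1/5
Sum: (-2)·(-2/5) + (-3)·(6/5) + 13·(2/5) + (-8)·(-1/5) = 4

4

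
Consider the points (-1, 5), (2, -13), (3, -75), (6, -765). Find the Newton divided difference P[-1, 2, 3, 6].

P[-1,2] = (-13 - 5) / (2 - (-1)) = -6
P[2,3] = (-75 - (-13)) / (3 - 2) = -62
P[3,6] = (-765 - (-75)) / (6 - 3) = -230
P[-1,2,3] = (-62 - (-6)) / (3 - (-1)) = -14
P[2,3,6] = (-230 - (-62)) / (6 - 2) = -42
P[-1,2,3,6] = (-42 - (-14)) / (6 - (-1)) = -4

-4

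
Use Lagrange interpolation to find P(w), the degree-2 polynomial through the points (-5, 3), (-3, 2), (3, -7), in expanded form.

P(w) = -(1/8)w^2 - (3/2)w - 11/8

L_0(w) = (w + 3)(w - 3) / [16] = (1/16)w^2 - 9/16
L_1(w) = (w + 5)(w - 3) / [-12] = -(1/12)w^2 - (1/6)w + 5/4
L_2(w) = (w + 5)(w + 3) / [48] = (1/48)w^2 + (1/6)w + 5/16
P(w) = 3·L_0 + 2·L_1 + (-7)·L_2
  3·L_0(w) = (3/16)w^2 - 27/16
  2·L_1(w) = -(1/6)w^2 - (1/3)w + 5/2
  (-7)·L_2(w) = -(7/48)w^2 - (7/6)w - 35/16
Adding term by term: -(1/8)w^2 - (3/2)w - 11/8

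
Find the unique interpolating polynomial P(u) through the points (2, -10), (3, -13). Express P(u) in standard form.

L_0(u) = (u - 3) / [-1] = -u + 3
L_1(u) = (u - 2) / [1] = u - 2
P(u) = (-10)·L_0 + (-13)·L_1
  (-10)·L_0(u) = 10u - 30
  (-13)·L_1(u) = -13u + 26
Adding term by term: -3u - 4

P(u) = -3u - 4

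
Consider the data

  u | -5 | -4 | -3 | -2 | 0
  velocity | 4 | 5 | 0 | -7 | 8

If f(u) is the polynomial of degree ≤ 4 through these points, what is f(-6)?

-16/5

Evaluate each Lagrange basis at u = -6:
L_0(-6) = (-2)·(-3)·(-4)·(-6)/[(-1)·(-2)·(-3)·(-5)] = 24/5
L_1(-6) = (-1)·(-3)·(-4)·(-6)/[(1)·(-1)·(-2)·(-4)] = -9
L_2(-6) = (-1)·(-2)·(-4)·(-6)/[(2)·(1)·(-1)·(-3)] = 8
L_3(-6) = (-1)·(-2)·(-3)·(-6)/[(3)·(2)·(1)·(-2)] = -3
L_4(-6) = (-1)·(-2)·(-3)·(-4)/[(5)·(4)·(3)·(2)] = 1/5
Sum: 4·(24/5) + 5·(-9) + 0 + (-7)·(-3) + 8·(1/5) = -16/5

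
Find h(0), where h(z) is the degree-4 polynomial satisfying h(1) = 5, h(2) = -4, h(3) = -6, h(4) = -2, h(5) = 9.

L_0(0) = (-2)·(-3)·(-4)·(-5)/[(-1)·(-2)·(-3)·(-4)] = 5
L_1(0) = (-1)·(-3)·(-4)·(-5)/[(1)·(-1)·(-2)·(-3)] = -10
L_2(0) = (-1)·(-2)·(-4)·(-5)/[(2)·(1)·(-1)·(-2)] = 10
L_3(0) = (-1)·(-2)·(-3)·(-5)/[(3)·(2)·(1)·(-1)] = -5
L_4(0) = (-1)·(-2)·(-3)·(-4)/[(4)·(3)·(2)·(1)] = 1
Sum: 5·(5) + (-4)·(-10) + (-6)·(10) + (-2)·(-5) + 9·(1) = 24

24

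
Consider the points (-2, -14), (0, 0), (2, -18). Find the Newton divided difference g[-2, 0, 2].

-4

g[-2,0] = (0 - (-14)) / (0 - (-2)) = 7
g[0,2] = (-18 - 0) / (2 - 0) = -9
g[-2,0,2] = (-9 - 7) / (2 - (-2)) = -4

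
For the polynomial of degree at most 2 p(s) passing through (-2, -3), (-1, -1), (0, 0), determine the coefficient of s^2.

-1/2

Build the Lagrange basis polynomials:
L_0(s) = (s + 1)s / [2] = (1/2)s^2 + (1/2)s
L_1(s) = (s + 2)s / [-1] = -s^2 - 2s
L_2(s) = (s + 2)(s + 1) / [2] = (1/2)s^2 + (3/2)s + 1
p(s) = (-3)·L_0 + (-1)·L_1 + 0·L_2
Only the coefficient of s^2 is needed; take it from each L_i and combine:
(-3)·(1/2) + (-1)·(-1) + 0·(1/2) = -1/2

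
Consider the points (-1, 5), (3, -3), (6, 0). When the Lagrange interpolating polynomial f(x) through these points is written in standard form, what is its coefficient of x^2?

Build the Lagrange basis polynomials:
L_0(x) = (x - 3)(x - 6) / [28] = (1/28)x^2 - (9/28)x + 9/14
L_1(x) = (x + 1)(x - 6) / [-12] = -(1/12)x^2 + (5/12)x + 1/2
L_2(x) = (x + 1)(x - 3) / [21] = (1/21)x^2 - (2/21)x - 1/7
f(x) = 5·L_0 + (-3)·L_1 + 0·L_2
Only the coefficient of x^2 is needed; take it from each L_i and combine:
5·(1/28) + (-3)·(-1/12) + 0·(1/21) = 3/7

3/7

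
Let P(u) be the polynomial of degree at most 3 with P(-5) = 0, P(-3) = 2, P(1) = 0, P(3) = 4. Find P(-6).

-7/2

L_0(-6) = (-3)·(-7)·(-9)/[(-2)·(-6)·(-8)] = 63/32
L_1(-6) = (-1)·(-7)·(-9)/[(2)·(-4)·(-6)] = -21/16
L_2(-6) = (-1)·(-3)·(-9)/[(6)·(4)·(-2)] = 9/16
L_3(-6) = (-1)·(-3)·(-7)/[(8)·(6)·(2)] = -7/32
Sum: 0 + 2·(-21/16) + 0 + 4·(-7/32) = -7/2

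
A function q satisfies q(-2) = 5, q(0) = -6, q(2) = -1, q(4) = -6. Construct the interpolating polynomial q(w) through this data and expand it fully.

q(w) = -(13/24)w^3 + 2w^2 + (2/3)w - 6

Newton's divided differences:
q[-2,0] = (-6 - 5) / (0 - (-2)) = -11/2
q[0,2] = (-1 - (-6)) / (2 - 0) = 5/2
q[2,4] = (-6 - (-1)) / (4 - 2) = -5/2
q[-2,0,2] = (5/2 - (-11/2)) / (2 - (-2)) = 2
q[0,2,4] = (-5/2 - 5/2) / (4 - 0) = -5/4
q[-2,0,2,4] = (-5/4 - 2) / (4 - (-2)) = -13/24
q(w) = 5 + (-11/2)·(w + 2) + 2·(w + 2)w + (-13/24)·(w + 2)w(w - 2)
Expanding: q(w) = -(13/24)w^3 + 2w^2 + (2/3)w - 6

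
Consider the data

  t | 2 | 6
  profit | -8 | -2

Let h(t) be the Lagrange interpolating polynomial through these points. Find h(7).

L_0(7) = (1)/[(-4)] = -1/4
L_1(7) = (5)/[(4)] = 5/4
Sum: (-8)·(-1/4) + (-2)·(5/4) = -1/2

-1/2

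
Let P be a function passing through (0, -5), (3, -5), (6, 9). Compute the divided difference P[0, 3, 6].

7/9

P[0,3] = (-5 - (-5)) / (3 - 0) = 0
P[3,6] = (9 - (-5)) / (6 - 3) = 14/3
P[0,3,6] = (14/3 - 0) / (6 - 0) = 7/9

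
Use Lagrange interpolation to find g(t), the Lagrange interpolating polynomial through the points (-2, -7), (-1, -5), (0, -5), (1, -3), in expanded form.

g(t) = (2/3)t^3 + t^2 + (1/3)t - 5

Build the Lagrange basis polynomials:
L_0(t) = (t + 1)t(t - 1) / [-6] = -(1/6)t^3 + (1/6)t
L_1(t) = (t + 2)t(t - 1) / [2] = (1/2)t^3 + (1/2)t^2 - t
L_2(t) = (t + 2)(t + 1)(t - 1) / [-2] = -(1/2)t^3 - t^2 + (1/2)t + 1
L_3(t) = (t + 2)(t + 1)t / [6] = (1/6)t^3 + (1/2)t^2 + (1/3)t
g(t) = (-7)·L_0 + (-5)·L_1 + (-5)·L_2 + (-3)·L_3
  (-7)·L_0(t) = (7/6)t^3 - (7/6)t
  (-5)·L_1(t) = -(5/2)t^3 - (5/2)t^2 + 5t
  (-5)·L_2(t) = (5/2)t^3 + 5t^2 - (5/2)t - 5
  (-3)·L_3(t) = -(1/2)t^3 - (3/2)t^2 - t
Adding term by term: (2/3)t^3 + t^2 + (1/3)t - 5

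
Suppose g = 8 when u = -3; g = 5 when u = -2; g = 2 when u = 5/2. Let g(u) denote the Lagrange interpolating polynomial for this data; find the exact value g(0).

17/11

L_0(0) = (2)·(-5/2)/[(-1)·(-11/2)] = -10/11
L_1(0) = (3)·(-5/2)/[(1)·(-9/2)] = 5/3
L_2(0) = (3)·(2)/[(11/2)·(9/2)] = 8/33
Sum: 8·(-10/11) + 5·(5/3) + 2·(8/33) = 17/11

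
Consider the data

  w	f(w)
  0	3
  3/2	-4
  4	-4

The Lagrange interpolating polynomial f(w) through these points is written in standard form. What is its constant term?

Build the Lagrange basis polynomials:
L_0(w) = (w - 3/2)(w - 4) / [6] = (1/6)w^2 - (11/12)w + 1
L_1(w) = w(w - 4) / [-15/4] = -(4/15)w^2 + (16/15)w
L_2(w) = w(w - 3/2) / [10] = (1/10)w^2 - (3/20)w
f(w) = 3·L_0 + (-4)·L_1 + (-4)·L_2
Only the constant term is needed; take it from each L_i and combine:
3·(1) + (-4)·(0) + (-4)·(0) = 3

3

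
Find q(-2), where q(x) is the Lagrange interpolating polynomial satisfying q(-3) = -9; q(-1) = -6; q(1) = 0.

Evaluate each Lagrange basis at x = -2:
L_0(-2) = (-1)·(-3)/[(-2)·(-4)] = 3/8
L_1(-2) = (1)·(-3)/[(2)·(-2)] = 3/4
L_2(-2) = (1)·(-1)/[(4)·(2)] = -1/8
Sum: (-9)·(3/8) + (-6)·(3/4) + 0 = -63/8

-63/8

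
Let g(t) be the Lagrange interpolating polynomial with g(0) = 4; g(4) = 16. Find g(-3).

-5

Evaluate each Lagrange basis at t = -3:
L_0(-3) = (-7)/[(-4)] = 7/4
L_1(-3) = (-3)/[(4)] = -3/4
Sum: 4·(7/4) + 16·(-3/4) = -5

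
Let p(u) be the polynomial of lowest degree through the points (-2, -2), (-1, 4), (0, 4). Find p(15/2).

Evaluate each Lagrange basis at u = 15/2:
L_0(15/2) = (17/2)·(15/2)/[(-1)·(-2)] = 255/8
L_1(15/2) = (19/2)·(15/2)/[(1)·(-1)] = -285/4
L_2(15/2) = (19/2)·(17/2)/[(2)·(1)] = 323/8
Sum: (-2)·(255/8) + 4·(-285/4) + 4·(323/8) = -749/4

-749/4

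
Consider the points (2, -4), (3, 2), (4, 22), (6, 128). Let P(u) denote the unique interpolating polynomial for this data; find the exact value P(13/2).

1381/8

Evaluate each Lagrange basis at u = 13/2:
L_0(13/2) = (7/2)·(5/2)·(1/2)/[(-1)·(-2)·(-4)] = -35/64
L_1(13/2) = (9/2)·(5/2)·(1/2)/[(1)·(-1)·(-3)] = 15/8
L_2(13/2) = (9/2)·(7/2)·(1/2)/[(2)·(1)·(-2)] = -63/32
L_3(13/2) = (9/2)·(7/2)·(5/2)/[(4)·(3)·(2)] = 105/64
Sum: (-4)·(-35/64) + 2·(15/8) + 22·(-63/32) + 128·(105/64) = 1381/8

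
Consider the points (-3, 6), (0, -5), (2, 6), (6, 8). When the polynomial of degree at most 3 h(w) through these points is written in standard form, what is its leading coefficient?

The leading coefficient equals the top divided difference h[-3,0,2,6].
h[-3,0] = (-5 - 6) / (0 - (-3)) = -11/3
h[0,2] = (6 - (-5)) / (2 - 0) = 11/2
h[2,6] = (8 - 6) / (6 - 2) = 1/2
h[-3,0,2] = (11/2 - (-11/3)) / (2 - (-3)) = 11/6
h[0,2,6] = (1/2 - 11/2) / (6 - 0) = -5/6
h[-3,0,2,6] = (-5/6 - 11/6) / (6 - (-3)) = -8/27

-8/27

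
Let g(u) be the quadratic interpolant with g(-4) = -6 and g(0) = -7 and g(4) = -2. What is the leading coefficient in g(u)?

3/16

The leading coefficient equals the top divided difference g[-4,0,4].
g[-4,0] = (-7 - (-6)) / (0 - (-4)) = -1/4
g[0,4] = (-2 - (-7)) / (4 - 0) = 5/4
g[-4,0,4] = (5/4 - (-1/4)) / (4 - (-4)) = 3/16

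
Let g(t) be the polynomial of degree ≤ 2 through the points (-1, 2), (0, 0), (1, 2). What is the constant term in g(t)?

0

Build the Lagrange basis polynomials:
L_0(t) = t(t - 1) / [2] = (1/2)t^2 - (1/2)t
L_1(t) = (t + 1)(t - 1) / [-1] = -t^2 + 1
L_2(t) = (t + 1)t / [2] = (1/2)t^2 + (1/2)t
g(t) = 2·L_0 + 0·L_1 + 2·L_2
Only the constant term is needed; take it from each L_i and combine:
2·(0) + 0·(1) + 2·(0) = 0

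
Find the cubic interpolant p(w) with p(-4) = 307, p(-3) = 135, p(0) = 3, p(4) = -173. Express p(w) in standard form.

Newton's divided differences:
p[-4,-3] = (135 - 307) / (-3 - (-4)) = -172
p[-3,0] = (3 - 135) / (0 - (-3)) = -44
p[0,4] = (-173 - 3) / (4 - 0) = -44
p[-4,-3,0] = (-44 - (-172)) / (0 - (-4)) = 32
p[-3,0,4] = (-44 - (-44)) / (4 - (-3)) = 0
p[-4,-3,0,4] = (0 - 32) / (4 - (-4)) = -4
p(w) = 307 + (-172)·(w + 4) + 32·(w + 4)(w + 3) + (-4)·(w + 4)(w + 3)w
Expanding: p(w) = -4w^3 + 4w^2 + 4w + 3

p(w) = -4w^3 + 4w^2 + 4w + 3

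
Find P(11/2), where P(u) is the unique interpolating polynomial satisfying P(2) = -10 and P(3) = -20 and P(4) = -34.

-125/2

Evaluate each Lagrange basis at u = 11/2:
L_0(11/2) = (5/2)·(3/2)/[(-1)·(-2)] = 15/8
L_1(11/2) = (7/2)·(3/2)/[(1)·(-1)] = -21/4
L_2(11/2) = (7/2)·(5/2)/[(2)·(1)] = 35/8
Sum: (-10)·(15/8) + (-20)·(-21/4) + (-34)·(35/8) = -125/2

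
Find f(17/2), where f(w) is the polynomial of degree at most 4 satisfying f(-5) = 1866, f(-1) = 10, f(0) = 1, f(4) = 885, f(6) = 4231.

L_0(17/2) = (19/2)·(17/2)·(9/2)·(5/2)/[(-4)·(-5)·(-9)·(-11)] = 323/704
L_1(17/2) = (27/2)·(17/2)·(9/2)·(5/2)/[(4)·(-1)·(-5)·(-7)] = -4131/448
L_2(17/2) = (27/2)·(19/2)·(9/2)·(5/2)/[(5)·(1)·(-4)·(-6)] = 1539/128
L_3(17/2) = (27/2)·(19/2)·(17/2)·(5/2)/[(9)·(5)·(4)·(-2)] = -969/128
L_4(17/2) = (27/2)·(19/2)·(17/2)·(9/2)/[(11)·(7)·(6)·(2)] = 26163/4928
Sum: 1866·(323/704) + 10·(-4131/448) + 1·(1539/128) + 885·(-969/128) + 4231·(26163/4928) = 264621/16

264621/16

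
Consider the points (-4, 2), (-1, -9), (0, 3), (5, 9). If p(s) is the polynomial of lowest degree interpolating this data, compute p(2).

L_0(2) = (3)·(2)·(-3)/[(-3)·(-4)·(-9)] = 1/6
L_1(2) = (6)·(2)·(-3)/[(3)·(-1)·(-6)] = -2
L_2(2) = (6)·(3)·(-3)/[(4)·(1)·(-5)] = 27/10
L_3(2) = (6)·(3)·(2)/[(9)·(6)·(5)] = 2/15
Sum: 2·(1/6) + (-9)·(-2) + 3·(27/10) + 9·(2/15) = 829/30

829/30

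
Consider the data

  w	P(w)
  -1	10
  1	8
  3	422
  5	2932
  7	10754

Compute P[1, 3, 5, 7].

P[1,3] = (422 - 8) / (3 - 1) = 207
P[3,5] = (2932 - 422) / (5 - 3) = 1255
P[5,7] = (10754 - 2932) / (7 - 5) = 3911
P[1,3,5] = (1255 - 207) / (5 - 1) = 262
P[3,5,7] = (3911 - 1255) / (7 - 3) = 664
P[1,3,5,7] = (664 - 262) / (7 - 1) = 67

67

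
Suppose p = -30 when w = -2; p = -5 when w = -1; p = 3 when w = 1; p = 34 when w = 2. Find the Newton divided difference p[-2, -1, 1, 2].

4

p[-2,-1] = (-5 - (-30)) / (-1 - (-2)) = 25
p[-1,1] = (3 - (-5)) / (1 - (-1)) = 4
p[1,2] = (34 - 3) / (2 - 1) = 31
p[-2,-1,1] = (4 - 25) / (1 - (-2)) = -7
p[-1,1,2] = (31 - 4) / (2 - (-1)) = 9
p[-2,-1,1,2] = (9 - (-7)) / (2 - (-2)) = 4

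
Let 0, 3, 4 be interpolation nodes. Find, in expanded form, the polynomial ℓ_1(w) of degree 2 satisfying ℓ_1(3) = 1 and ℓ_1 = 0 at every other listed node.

ℓ_1(w) = w(w - 4) / [(3)·(-1)]
       = (w^2 - 4w) / (-3)

ℓ_1(w) = -(1/3)w^2 + (4/3)w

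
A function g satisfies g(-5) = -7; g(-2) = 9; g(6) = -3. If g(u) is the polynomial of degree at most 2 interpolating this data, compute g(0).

L_0(0) = (2)·(-6)/[(-3)·(-11)] = -4/11
L_1(0) = (5)·(-6)/[(3)·(-8)] = 5/4
L_2(0) = (5)·(2)/[(11)·(8)] = 5/44
Sum: (-7)·(-4/11) + 9·(5/4) + (-3)·(5/44) = 148/11

148/11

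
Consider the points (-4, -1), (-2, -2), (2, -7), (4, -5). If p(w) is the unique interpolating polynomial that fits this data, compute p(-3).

L_0(-3) = (-1)·(-5)·(-7)/[(-2)·(-6)·(-8)] = 35/96
L_1(-3) = (1)·(-5)·(-7)/[(2)·(-4)·(-6)] = 35/48
L_2(-3) = (1)·(-1)·(-7)/[(6)·(4)·(-2)] = -7/48
L_3(-3) = (1)·(-1)·(-5)/[(8)·(6)·(2)] = 5/96
Sum: (-1)·(35/96) + (-2)·(35/48) + (-7)·(-7/48) + (-5)·(5/96) = -17/16

-17/16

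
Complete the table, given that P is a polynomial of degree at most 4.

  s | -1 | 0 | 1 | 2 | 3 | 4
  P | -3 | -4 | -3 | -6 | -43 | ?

-168

The 5 known values determine P uniquely (degree ≤ 4).
L_0(4) = (4)·(3)·(2)·(1)/[(-1)·(-2)·(-3)·(-4)] = 1
L_1(4) = (5)·(3)·(2)·(1)/[(1)·(-1)·(-2)·(-3)] = -5
L_2(4) = (5)·(4)·(2)·(1)/[(2)·(1)·(-1)·(-2)] = 10
L_3(4) = (5)·(4)·(3)·(1)/[(3)·(2)·(1)·(-1)] = -10
L_4(4) = (5)·(4)·(3)·(2)/[(4)·(3)·(2)·(1)] = 5
Sum: (-3)·(1) + (-4)·(-5) + (-3)·(10) + (-6)·(-10) + (-43)·(5) = -168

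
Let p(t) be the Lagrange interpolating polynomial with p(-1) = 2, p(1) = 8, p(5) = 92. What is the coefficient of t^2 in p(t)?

The leading coefficient equals the top divided difference p[-1,1,5].
p[-1,1] = (8 - 2) / (1 - (-1)) = 3
p[1,5] = (92 - 8) / (5 - 1) = 21
p[-1,1,5] = (21 - 3) / (5 - (-1)) = 3

3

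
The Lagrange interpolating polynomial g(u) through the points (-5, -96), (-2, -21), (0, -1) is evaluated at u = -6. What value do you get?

L_0(-6) = (-4)·(-6)/[(-3)·(-5)] = 8/5
L_1(-6) = (-1)·(-6)/[(3)·(-2)] = -1
L_2(-6) = (-1)·(-4)/[(5)·(2)] = 2/5
Sum: (-96)·(8/5) + (-21)·(-1) + (-1)·(2/5) = -133

-133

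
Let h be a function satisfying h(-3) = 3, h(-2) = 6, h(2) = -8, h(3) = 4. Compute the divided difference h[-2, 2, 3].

31/10

h[-2,2] = (-8 - 6) / (2 - (-2)) = -7/2
h[2,3] = (4 - (-8)) / (3 - 2) = 12
h[-2,2,3] = (12 - (-7/2)) / (3 - (-2)) = 31/10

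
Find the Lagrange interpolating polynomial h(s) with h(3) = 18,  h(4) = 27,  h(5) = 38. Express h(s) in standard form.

h(s) = s^2 + 2s + 3

L_0(s) = (s - 4)(s - 5) / [2] = (1/2)s^2 - (9/2)s + 10
L_1(s) = (s - 3)(s - 5) / [-1] = -s^2 + 8s - 15
L_2(s) = (s - 3)(s - 4) / [2] = (1/2)s^2 - (7/2)s + 6
h(s) = 18·L_0 + 27·L_1 + 38·L_2
  18·L_0(s) = 9s^2 - 81s + 180
  27·L_1(s) = -27s^2 + 216s - 405
  38·L_2(s) = 19s^2 - 133s + 228
Adding term by term: s^2 + 2s + 3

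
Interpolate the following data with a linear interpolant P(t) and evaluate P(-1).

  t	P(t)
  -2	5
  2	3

9/2

L_0(-1) = (-3)/[(-4)] = 3/4
L_1(-1) = (1)/[(4)] = 1/4
Sum: 5·(3/4) + 3·(1/4) = 9/2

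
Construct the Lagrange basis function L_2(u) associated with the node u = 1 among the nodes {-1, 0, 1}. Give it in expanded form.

L_2(u) = (u + 1)u / [(2)·(1)]
       = (u^2 + u) / (2)

L_2(u) = (1/2)u^2 + (1/2)u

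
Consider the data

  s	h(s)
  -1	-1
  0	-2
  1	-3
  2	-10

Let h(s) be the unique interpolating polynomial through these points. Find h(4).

-66

L_0(4) = (4)·(3)·(2)/[(-1)·(-2)·(-3)] = -4
L_1(4) = (5)·(3)·(2)/[(1)·(-1)·(-2)] = 15
L_2(4) = (5)·(4)·(2)/[(2)·(1)·(-1)] = -20
L_3(4) = (5)·(4)·(3)/[(3)·(2)·(1)] = 10
Sum: (-1)·(-4) + (-2)·(15) + (-3)·(-20) + (-10)·(10) = -66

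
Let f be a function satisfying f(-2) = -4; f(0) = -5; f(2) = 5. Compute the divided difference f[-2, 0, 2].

11/8

f[-2,0] = (-5 - (-4)) / (0 - (-2)) = -1/2
f[0,2] = (5 - (-5)) / (2 - 0) = 5
f[-2,0,2] = (5 - (-1/2)) / (2 - (-2)) = 11/8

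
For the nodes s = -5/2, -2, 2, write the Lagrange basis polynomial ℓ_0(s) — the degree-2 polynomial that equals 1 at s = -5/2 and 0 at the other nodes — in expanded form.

ℓ_0(s) = (4/9)s^2 - 16/9

ℓ_0(s) = (s + 2)(s - 2) / [(-1/2)·(-9/2)]
       = (s^2 - 4) / (9/4)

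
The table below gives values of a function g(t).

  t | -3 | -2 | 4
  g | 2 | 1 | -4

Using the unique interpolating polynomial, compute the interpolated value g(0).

L_0(0) = (2)·(-4)/[(-1)·(-7)] = -8/7
L_1(0) = (3)·(-4)/[(1)·(-6)] = 2
L_2(0) = (3)·(2)/[(7)·(6)] = 1/7
Sum: 2·(-8/7) + 1·(2) + (-4)·(1/7) = -6/7

-6/7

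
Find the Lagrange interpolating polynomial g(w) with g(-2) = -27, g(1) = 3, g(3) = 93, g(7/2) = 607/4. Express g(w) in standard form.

Build the Lagrange basis polynomials:
L_0(w) = (w - 1)(w - 3)(w - 7/2) / [-165/2] = -(2/165)w^3 + (1/11)w^2 - (34/165)w + 7/55
L_1(w) = (w + 2)(w - 3)(w - 7/2) / [15] = (1/15)w^3 - (3/10)w^2 - (1/6)w + 7/5
L_2(w) = (w + 2)(w - 1)(w - 7/2) / [-5] = -(1/5)w^3 + (1/2)w^2 + (11/10)w - 7/5
L_3(w) = (w + 2)(w - 1)(w - 3) / [55/8] = (8/55)w^3 - (16/55)w^2 - (8/11)w + 48/55
g(w) = (-27)·L_0 + 3·L_1 + 93·L_2 + (607/4)·L_3
  (-27)·L_0(w) = (18/55)w^3 - (27/11)w^2 + (306/55)w - 189/55
  3·L_1(w) = (1/5)w^3 - (9/10)w^2 - (1/2)w + 21/5
  93·L_2(w) = -(93/5)w^3 + (93/2)w^2 + (1023/10)w - 651/5
  (607/4)·L_3(w) = (1214/55)w^3 - (2428/55)w^2 - (1214/11)w + 7284/55
Adding term by term: 4w^3 - w^2 - 3w + 3

g(w) = 4w^3 - w^2 - 3w + 3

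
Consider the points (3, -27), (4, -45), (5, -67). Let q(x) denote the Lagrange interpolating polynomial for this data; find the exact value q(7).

-123

L_0(7) = (3)·(2)/[(-1)·(-2)] = 3
L_1(7) = (4)·(2)/[(1)·(-1)] = -8
L_2(7) = (4)·(3)/[(2)·(1)] = 6
Sum: (-27)·(3) + (-45)·(-8) + (-67)·(6) = -123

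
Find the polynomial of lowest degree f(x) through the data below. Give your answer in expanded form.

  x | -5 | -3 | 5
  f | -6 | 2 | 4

f(x) = -(3/8)x^2 + x + 67/8

Newton's divided differences:
f[-5,-3] = (2 - (-6)) / (-3 - (-5)) = 4
f[-3,5] = (4 - 2) / (5 - (-3)) = 1/4
f[-5,-3,5] = (1/4 - 4) / (5 - (-5)) = -3/8
f(x) = -6 + 4·(x + 5) + (-3/8)·(x + 5)(x + 3)
Expanding: f(x) = -(3/8)x^2 + x + 67/8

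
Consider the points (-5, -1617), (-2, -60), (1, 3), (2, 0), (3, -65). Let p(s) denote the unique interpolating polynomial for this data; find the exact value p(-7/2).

Evaluate each Lagrange basis at s = -7/2:
L_0(-7/2) = (-3/2)·(-9/2)·(-11/2)·(-13/2)/[(-3)·(-6)·(-7)·(-8)] = 429/1792
L_1(-7/2) = (3/2)·(-9/2)·(-11/2)·(-13/2)/[(3)·(-3)·(-4)·(-5)] = 429/320
L_2(-7/2) = (3/2)·(-3/2)·(-11/2)·(-13/2)/[(6)·(3)·(-1)·(-2)] = -143/64
L_3(-7/2) = (3/2)·(-3/2)·(-9/2)·(-13/2)/[(7)·(4)·(1)·(-1)] = 1053/448
L_4(-7/2) = (3/2)·(-3/2)·(-9/2)·(-11/2)/[(8)·(5)·(2)·(1)] = -891/1280
Sum: (-1617)·(429/1792) + (-60)·(429/320) + 3·(-143/64) + 0 + (-65)·(-891/1280) = -429

-429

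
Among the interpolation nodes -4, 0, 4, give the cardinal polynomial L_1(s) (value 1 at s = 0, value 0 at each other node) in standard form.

L_1(s) = -(1/16)s^2 + 1

L_1(s) = (s + 4)(s - 4) / [(4)·(-4)]
       = (s^2 - 16) / (-16)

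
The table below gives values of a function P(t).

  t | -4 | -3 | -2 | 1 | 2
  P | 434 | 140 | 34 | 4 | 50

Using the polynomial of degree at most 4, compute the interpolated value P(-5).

L_0(-5) = (-2)·(-3)·(-6)·(-7)/[(-1)·(-2)·(-5)·(-6)] = 21/5
L_1(-5) = (-1)·(-3)·(-6)·(-7)/[(1)·(-1)·(-4)·(-5)] = -63/10
L_2(-5) = (-1)·(-2)·(-6)·(-7)/[(2)·(1)·(-3)·(-4)] = 7/2
L_3(-5) = (-1)·(-2)·(-3)·(-7)/[(5)·(4)·(3)·(-1)] = -7/10
L_4(-5) = (-1)·(-2)·(-3)·(-6)/[(6)·(5)·(4)·(1)] = 3/10
Sum: 434·(21/5) + 140·(-63/10) + 34·(7/2) + 4·(-7/10) + 50·(3/10) = 1072

1072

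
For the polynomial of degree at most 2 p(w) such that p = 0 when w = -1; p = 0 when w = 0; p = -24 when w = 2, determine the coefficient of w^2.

The leading coefficient equals the top divided difference p[-1,0,2].
p[-1,0] = (0 - 0) / (0 - (-1)) = 0
p[0,2] = (-24 - 0) / (2 - 0) = -12
p[-1,0,2] = (-12 - 0) / (2 - (-1)) = -4

-4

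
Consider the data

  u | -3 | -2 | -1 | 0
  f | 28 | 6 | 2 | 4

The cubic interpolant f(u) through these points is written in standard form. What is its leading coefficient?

L_0(u) = (u + 2)(u + 1)u / [-6] = -(1/6)u^3 - (1/2)u^2 - (1/3)u
L_1(u) = (u + 3)(u + 1)u / [2] = (1/2)u^3 + 2u^2 + (3/2)u
L_2(u) = (u + 3)(u + 2)u / [-2] = -(1/2)u^3 - (5/2)u^2 - 3u
L_3(u) = (u + 3)(u + 2)(u + 1) / [6] = (1/6)u^3 + u^2 + (11/6)u + 1
f(u) = 28·L_0 + 6·L_1 + 2·L_2 + 4·L_3
Only the coefficient of u^3 is needed; take it from each L_i and combine:
28·(-1/6) + 6·(1/2) + 2·(-1/2) + 4·(1/6) = -2

-2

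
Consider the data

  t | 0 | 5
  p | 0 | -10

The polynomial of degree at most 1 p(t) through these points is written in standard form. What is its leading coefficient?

-2

The leading coefficient equals the top divided difference p[0,5].
p[0,5] = (-10 - 0) / (5 - 0) = -2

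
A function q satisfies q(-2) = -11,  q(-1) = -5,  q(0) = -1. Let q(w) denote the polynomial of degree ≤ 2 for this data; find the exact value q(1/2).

L_0(1/2) = (3/2)·(1/2)/[(-1)·(-2)] = 3/8
L_1(1/2) = (5/2)·(1/2)/[(1)·(-1)] = -5/4
L_2(1/2) = (5/2)·(3/2)/[(2)·(1)] = 15/8
Sum: (-11)·(3/8) + (-5)·(-5/4) + (-1)·(15/8) = 1/4

1/4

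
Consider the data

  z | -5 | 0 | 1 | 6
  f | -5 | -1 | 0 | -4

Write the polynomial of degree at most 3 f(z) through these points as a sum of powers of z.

f(z) = -(1/33)z^3 - (29/330)z^2 + (123/110)z - 1

L_0(z) = z(z - 1)(z - 6) / [-330] = -(1/330)z^3 + (7/330)z^2 - (1/55)z
L_1(z) = (z + 5)(z - 1)(z - 6) / [30] = (1/30)z^3 - (1/15)z^2 - (29/30)z + 1
L_2(z) = (z + 5)z(z - 6) / [-30] = -(1/30)z^3 + (1/30)z^2 + z
L_3(z) = (z + 5)z(z - 1) / [330] = (1/330)z^3 + (2/165)z^2 - (1/66)z
f(z) = (-5)·L_0 + (-1)·L_1 + 0·L_2 + (-4)·L_3
  (-5)·L_0(z) = (1/66)z^3 - (7/66)z^2 + (1/11)z
  (-1)·L_1(z) = -(1/30)z^3 + (1/15)z^2 + (29/30)z - 1
  0·L_2(z) = 0
  (-4)·L_3(z) = -(2/165)z^3 - (8/165)z^2 + (2/33)z
Adding term by term: -(1/33)z^3 - (29/330)z^2 + (123/110)z - 1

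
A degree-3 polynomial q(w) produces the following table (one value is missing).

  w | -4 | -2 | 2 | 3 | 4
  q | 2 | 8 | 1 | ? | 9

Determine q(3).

The 4 known values determine q uniquely (degree ≤ 3).
Evaluate each Lagrange basis at w = 3:
L_0(3) = (5)·(1)·(-1)/[(-2)·(-6)·(-8)] = 5/96
L_1(3) = (7)·(1)·(-1)/[(2)·(-4)·(-6)] = -7/48
L_2(3) = (7)·(5)·(-1)/[(6)·(4)·(-2)] = 35/48
L_3(3) = (7)·(5)·(1)/[(8)·(6)·(2)] = 35/96
Sum: 2·(5/96) + 8·(-7/48) + 1·(35/48) + 9·(35/96) = 283/96

283/96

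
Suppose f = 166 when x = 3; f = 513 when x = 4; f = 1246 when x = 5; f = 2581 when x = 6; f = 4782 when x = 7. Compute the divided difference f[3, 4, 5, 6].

36

f[3,4] = (513 - 166) / (4 - 3) = 347
f[4,5] = (1246 - 513) / (5 - 4) = 733
f[5,6] = (2581 - 1246) / (6 - 5) = 1335
f[3,4,5] = (733 - 347) / (5 - 3) = 193
f[4,5,6] = (1335 - 733) / (6 - 4) = 301
f[3,4,5,6] = (301 - 193) / (6 - 3) = 36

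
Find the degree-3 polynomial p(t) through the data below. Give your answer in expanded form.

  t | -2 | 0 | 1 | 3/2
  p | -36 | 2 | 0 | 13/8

Build the Lagrange basis polynomials:
L_0(t) = t(t - 1)(t - 3/2) / [-21] = -(1/21)t^3 + (5/42)t^2 - (1/14)t
L_1(t) = (t + 2)(t - 1)(t - 3/2) / [3] = (1/3)t^3 - (1/6)t^2 - (7/6)t + 1
L_2(t) = (t + 2)t(t - 3/2) / [-3/2] = -(2/3)t^3 - (1/3)t^2 + 2t
L_3(t) = (t + 2)t(t - 1) / [21/8] = (8/21)t^3 + (8/21)t^2 - (16/21)t
p(t) = (-36)·L_0 + 2·L_1 + 0·L_2 + (13/8)·L_3
  (-36)·L_0(t) = (12/7)t^3 - (30/7)t^2 + (18/7)t
  2·L_1(t) = (2/3)t^3 - (1/3)t^2 - (7/3)t + 2
  0·L_2(t) = 0
  (13/8)·L_3(t) = (13/21)t^3 + (13/21)t^2 - (26/21)t
Adding term by term: 3t^3 - 4t^2 - t + 2

p(t) = 3t^3 - 4t^2 - t + 2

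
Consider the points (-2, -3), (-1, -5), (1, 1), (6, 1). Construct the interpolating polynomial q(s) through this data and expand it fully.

L_0(s) = (s + 1)(s - 1)(s - 6) / [-24] = -(1/24)s^3 + (1/4)s^2 + (1/24)s - 1/4
L_1(s) = (s + 2)(s - 1)(s - 6) / [14] = (1/14)s^3 - (5/14)s^2 - (4/7)s + 6/7
L_2(s) = (s + 2)(s + 1)(s - 6) / [-30] = -(1/30)s^3 + (1/10)s^2 + (8/15)s + 2/5
L_3(s) = (s + 2)(s + 1)(s - 1) / [280] = (1/280)s^3 + (1/140)s^2 - (1/280)s - 1/140
q(s) = (-3)·L_0 + (-5)·L_1 + 1·L_2 + 1·L_3
  (-3)·L_0(s) = (1/8)s^3 - (3/4)s^2 - (1/8)s + 3/4
  (-5)·L_1(s) = -(5/14)s^3 + (25/14)s^2 + (20/7)s - 30/7
  1·L_2(s) = -(1/30)s^3 + (1/10)s^2 + (8/15)s + 2/5
  1·L_3(s) = (1/280)s^3 + (1/140)s^2 - (1/280)s - 1/140
Adding term by term: -(11/42)s^3 + (8/7)s^2 + (137/42)s - 22/7

q(s) = -(11/42)s^3 + (8/7)s^2 + (137/42)s - 22/7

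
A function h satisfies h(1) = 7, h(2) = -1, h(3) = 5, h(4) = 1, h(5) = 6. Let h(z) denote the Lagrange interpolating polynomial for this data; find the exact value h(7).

334

Evaluate each Lagrange basis at z = 7:
L_0(7) = (5)·(4)·(3)·(2)/[(-1)·(-2)·(-3)·(-4)] = 5
L_1(7) = (6)·(4)·(3)·(2)/[(1)·(-1)·(-2)·(-3)] = -24
L_2(7) = (6)·(5)·(3)·(2)/[(2)·(1)·(-1)·(-2)] = 45
L_3(7) = (6)·(5)·(4)·(2)/[(3)·(2)·(1)·(-1)] = -40
L_4(7) = (6)·(5)·(4)·(3)/[(4)·(3)·(2)·(1)] = 15
Sum: 7·(5) + (-1)·(-24) + 5·(45) + 1·(-40) + 6·(15) = 334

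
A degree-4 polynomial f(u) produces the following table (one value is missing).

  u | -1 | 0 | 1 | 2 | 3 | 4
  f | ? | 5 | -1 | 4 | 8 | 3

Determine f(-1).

The 5 known values determine f uniquely (degree ≤ 4).
Evaluate each Lagrange basis at u = -1:
L_0(-1) = (-2)·(-3)·(-4)·(-5)/[(-1)·(-2)·(-3)·(-4)] = 5
L_1(-1) = (-1)·(-3)·(-4)·(-5)/[(1)·(-1)·(-2)·(-3)] = -10
L_2(-1) = (-1)·(-2)·(-4)·(-5)/[(2)·(1)·(-1)·(-2)] = 10
L_3(-1) = (-1)·(-2)·(-3)·(-5)/[(3)·(2)·(1)·(-1)] = -5
L_4(-1) = (-1)·(-2)·(-3)·(-4)/[(4)·(3)·(2)·(1)] = 1
Sum: 5·(5) + (-1)·(-10) + 4·(10) + 8·(-5) + 3·(1) = 38

38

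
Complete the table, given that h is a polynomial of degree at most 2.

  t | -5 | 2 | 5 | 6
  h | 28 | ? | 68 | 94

14

The 3 known values determine h uniquely (degree ≤ 2).
Evaluate each Lagrange basis at t = 2:
L_0(2) = (-3)·(-4)/[(-10)·(-11)] = 6/55
L_1(2) = (7)·(-4)/[(10)·(-1)] = 14/5
L_2(2) = (7)·(-3)/[(11)·(1)] = -21/11
Sum: 28·(6/55) + 68·(14/5) + 94·(-21/11) = 14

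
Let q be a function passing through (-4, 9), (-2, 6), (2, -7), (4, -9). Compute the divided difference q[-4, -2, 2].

q[-4,-2] = (6 - 9) / (-2 - (-4)) = -3/2
q[-2,2] = (-7 - 6) / (2 - (-2)) = -13/4
q[-4,-2,2] = (-13/4 - (-3/2)) / (2 - (-4)) = -7/24

-7/24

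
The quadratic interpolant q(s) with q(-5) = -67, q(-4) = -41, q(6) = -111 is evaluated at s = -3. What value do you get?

Using Newton's divided-difference form:
q[-5,-4] = (-41 - (-67)) / (-4 - (-5)) = 26
q[-4,6] = (-111 - (-41)) / (6 - (-4)) = -7
q[-5,-4,6] = (-7 - 26) / (6 - (-5)) = -3
q(-3) = -67 + 26·(2) + (-3)·(2)·(1) = -21

-21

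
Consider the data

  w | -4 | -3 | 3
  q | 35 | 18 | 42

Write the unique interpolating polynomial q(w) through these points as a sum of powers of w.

L_0(w) = (w + 3)(w - 3) / [7] = (1/7)w^2 - 9/7
L_1(w) = (w + 4)(w - 3) / [-6] = -(1/6)w^2 - (1/6)w + 2
L_2(w) = (w + 4)(w + 3) / [42] = (1/42)w^2 + (1/6)w + 2/7
q(w) = 35·L_0 + 18·L_1 + 42·L_2
  35·L_0(w) = 5w^2 - 45
  18·L_1(w) = -3w^2 - 3w + 36
  42·L_2(w) = w^2 + 7w + 12
Adding term by term: 3w^2 + 4w + 3

q(w) = 3w^2 + 4w + 3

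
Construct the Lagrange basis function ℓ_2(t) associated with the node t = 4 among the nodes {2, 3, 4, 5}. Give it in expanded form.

ℓ_2(t) = -(1/2)t^3 + 5t^2 - (31/2)t + 15

ℓ_2(t) = (t - 2)(t - 3)(t - 5) / [(2)·(1)·(-1)]
       = (t^3 - 10t^2 + 31t - 30) / (-2)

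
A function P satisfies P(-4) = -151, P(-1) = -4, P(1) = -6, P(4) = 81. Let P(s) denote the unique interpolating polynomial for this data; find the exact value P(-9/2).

-849/4

L_0(-9/2) = (-7/2)·(-11/2)·(-17/2)/[(-3)·(-5)·(-8)] = 1309/960
L_1(-9/2) = (-1/2)·(-11/2)·(-17/2)/[(3)·(-2)·(-5)] = -187/240
L_2(-9/2) = (-1/2)·(-7/2)·(-17/2)/[(5)·(2)·(-3)] = 119/240
L_3(-9/2) = (-1/2)·(-7/2)·(-11/2)/[(8)·(5)·(3)] = -77/960
Sum: (-151)·(1309/960) + (-4)·(-187/240) + (-6)·(119/240) + 81·(-77/960) = -849/4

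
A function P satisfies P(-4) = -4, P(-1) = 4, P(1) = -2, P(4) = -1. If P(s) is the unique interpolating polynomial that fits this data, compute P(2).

-87/20

Evaluate each Lagrange basis at s = 2:
L_0(2) = (3)·(1)·(-2)/[(-3)·(-5)·(-8)] = 1/20
L_1(2) = (6)·(1)·(-2)/[(3)·(-2)·(-5)] = -2/5
L_2(2) = (6)·(3)·(-2)/[(5)·(2)·(-3)] = 6/5
L_3(2) = (6)·(3)·(1)/[(8)·(5)·(3)] = 3/20
Sum: (-4)·(1/20) + 4·(-2/5) + (-2)·(6/5) + (-1)·(3/20) = -87/20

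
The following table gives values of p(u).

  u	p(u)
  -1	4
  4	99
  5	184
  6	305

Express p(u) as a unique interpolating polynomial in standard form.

p(u) = u^3 + 3u^2 - 3u - 1

Newton's divided differences:
p[-1,4] = (99 - 4) / (4 - (-1)) = 19
p[4,5] = (184 - 99) / (5 - 4) = 85
p[5,6] = (305 - 184) / (6 - 5) = 121
p[-1,4,5] = (85 - 19) / (5 - (-1)) = 11
p[4,5,6] = (121 - 85) / (6 - 4) = 18
p[-1,4,5,6] = (18 - 11) / (6 - (-1)) = 1
p(u) = 4 + 19·(u + 1) + 11·(u + 1)(u - 4) + 1·(u + 1)(u - 4)(u - 5)
Expanding: p(u) = u^3 + 3u^2 - 3u - 1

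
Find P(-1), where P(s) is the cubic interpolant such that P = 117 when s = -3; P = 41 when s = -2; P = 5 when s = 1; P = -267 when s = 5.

Using Newton's divided-difference form:
P[-3,-2] = (41 - 117) / (-2 - (-3)) = -76
P[-2,1] = (5 - 41) / (1 - (-2)) = -12
P[1,5] = (-267 - 5) / (5 - 1) = -68
P[-3,-2,1] = (-12 - (-76)) / (1 - (-3)) = 16
P[-2,1,5] = (-68 - (-12)) / (5 - (-2)) = -8
P[-3,-2,1,5] = (-8 - 16) / (5 - (-3)) = -3
P(-1) = 117 + (-76)·(2) + 16·(2)·(1) + (-3)·(2)·(1)·(-2) = 9

9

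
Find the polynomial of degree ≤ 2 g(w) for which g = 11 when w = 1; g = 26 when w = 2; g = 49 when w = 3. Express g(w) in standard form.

g(w) = 4w^2 + 3w + 4

Newton's divided differences:
g[1,2] = (26 - 11) / (2 - 1) = 15
g[2,3] = (49 - 26) / (3 - 2) = 23
g[1,2,3] = (23 - 15) / (3 - 1) = 4
g(w) = 11 + 15·(w - 1) + 4·(w - 1)(w - 2)
Expanding: g(w) = 4w^2 + 3w + 4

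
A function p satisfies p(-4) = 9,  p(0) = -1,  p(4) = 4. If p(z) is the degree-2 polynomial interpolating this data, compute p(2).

-3/8

L_0(2) = (2)·(-2)/[(-4)·(-8)] = -1/8
L_1(2) = (6)·(-2)/[(4)·(-4)] = 3/4
L_2(2) = (6)·(2)/[(8)·(4)] = 3/8
Sum: 9·(-1/8) + (-1)·(3/4) + 4·(3/8) = -3/8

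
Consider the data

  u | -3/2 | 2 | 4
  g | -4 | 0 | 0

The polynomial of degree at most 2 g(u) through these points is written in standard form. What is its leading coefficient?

-16/77

The leading coefficient equals the top divided difference g[-3/2,2,4].
g[-3/2,2] = (0 - (-4)) / (2 - (-3/2)) = 8/7
g[2,4] = (0 - 0) / (4 - 2) = 0
g[-3/2,2,4] = (0 - 8/7) / (4 - (-3/2)) = -16/77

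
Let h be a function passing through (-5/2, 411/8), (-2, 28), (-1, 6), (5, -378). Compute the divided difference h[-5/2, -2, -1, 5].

-3

h[-5/2,-2] = (28 - 411/8) / (-2 - (-5/2)) = -187/4
h[-2,-1] = (6 - 28) / (-1 - (-2)) = -22
h[-1,5] = (-378 - 6) / (5 - (-1)) = -64
h[-5/2,-2,-1] = (-22 - (-187/4)) / (-1 - (-5/2)) = 33/2
h[-2,-1,5] = (-64 - (-22)) / (5 - (-2)) = -6
h[-5/2,-2,-1,5] = (-6 - 33/2) / (5 - (-5/2)) = -3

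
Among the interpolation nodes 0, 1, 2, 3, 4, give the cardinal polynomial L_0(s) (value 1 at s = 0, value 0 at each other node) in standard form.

L_0(s) = (s - 1)(s - 2)(s - 3)(s - 4) / [(-1)·(-2)·(-3)·(-4)]
       = (s^4 - 10s^3 + 35s^2 - 50s + 24) / (24)

L_0(s) = (1/24)s^4 - (5/12)s^3 + (35/24)s^2 - (25/12)s + 1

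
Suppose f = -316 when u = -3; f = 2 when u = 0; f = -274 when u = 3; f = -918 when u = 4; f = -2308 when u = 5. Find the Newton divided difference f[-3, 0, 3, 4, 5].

-4

f[-3,0] = (2 - (-316)) / (0 - (-3)) = 106
f[0,3] = (-274 - 2) / (3 - 0) = -92
f[3,4] = (-918 - (-274)) / (4 - 3) = -644
f[4,5] = (-2308 - (-918)) / (5 - 4) = -1390
f[-3,0,3] = (-92 - 106) / (3 - (-3)) = -33
f[0,3,4] = (-644 - (-92)) / (4 - 0) = -138
f[3,4,5] = (-1390 - (-644)) / (5 - 3) = -373
f[-3,0,3,4] = (-138 - (-33)) / (4 - (-3)) = -15
f[0,3,4,5] = (-373 - (-138)) / (5 - 0) = -47
f[-3,0,3,4,5] = (-47 - (-15)) / (5 - (-3)) = -4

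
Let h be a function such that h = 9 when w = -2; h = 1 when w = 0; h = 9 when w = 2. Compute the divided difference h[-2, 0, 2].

h[-2,0] = (1 - 9) / (0 - (-2)) = -4
h[0,2] = (9 - 1) / (2 - 0) = 4
h[-2,0,2] = (4 - (-4)) / (2 - (-2)) = 2

2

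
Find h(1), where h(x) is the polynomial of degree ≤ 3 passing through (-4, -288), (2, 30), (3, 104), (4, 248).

2

Using Newton's divided-difference form:
h[-4,2] = (30 - (-288)) / (2 - (-4)) = 53
h[2,3] = (104 - 30) / (3 - 2) = 74
h[3,4] = (248 - 104) / (4 - 3) = 144
h[-4,2,3] = (74 - 53) / (3 - (-4)) = 3
h[2,3,4] = (144 - 74) / (4 - 2) = 35
h[-4,2,3,4] = (35 - 3) / (4 - (-4)) = 4
h(1) = -288 + 53·(5) + 3·(5)·(-1) + 4·(5)·(-1)·(-2) = 2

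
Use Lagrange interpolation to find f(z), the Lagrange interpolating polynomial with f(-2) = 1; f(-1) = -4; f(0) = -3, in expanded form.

L_0(z) = (z + 1)z / [2] = (1/2)z^2 + (1/2)z
L_1(z) = (z + 2)z / [-1] = -z^2 - 2z
L_2(z) = (z + 2)(z + 1) / [2] = (1/2)z^2 + (3/2)z + 1
f(z) = 1·L_0 + (-4)·L_1 + (-3)·L_2
  1·L_0(z) = (1/2)z^2 + (1/2)z
  (-4)·L_1(z) = 4z^2 + 8z
  (-3)·L_2(z) = -(3/2)z^2 - (9/2)z - 3
Adding term by term: 3z^2 + 4z - 3

f(z) = 3z^2 + 4z - 3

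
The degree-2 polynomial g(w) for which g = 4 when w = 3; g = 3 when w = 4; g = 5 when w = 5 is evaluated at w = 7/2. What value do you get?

Evaluate each Lagrange basis at w = 7/2:
L_0(7/2) = (-1/2)·(-3/2)/[(-1)·(-2)] = 3/8
L_1(7/2) = (1/2)·(-3/2)/[(1)·(-1)] = 3/4
L_2(7/2) = (1/2)·(-1/2)/[(2)·(1)] = -1/8
Sum: 4·(3/8) + 3·(3/4) + 5·(-1/8) = 25/8

25/8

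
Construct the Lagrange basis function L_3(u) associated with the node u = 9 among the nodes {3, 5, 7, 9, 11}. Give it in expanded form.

L_3(u) = -(1/96)u^4 + (13/48)u^3 - (59/24)u^2 + (443/48)u - 385/32

L_3(u) = (u - 3)(u - 5)(u - 7)(u - 11) / [(6)·(4)·(2)·(-2)]
       = (u^4 - 26u^3 + 236u^2 - 886u + 1155) / (-96)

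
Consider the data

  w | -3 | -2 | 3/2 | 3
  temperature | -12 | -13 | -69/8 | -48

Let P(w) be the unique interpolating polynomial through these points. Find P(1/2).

-19/8

L_0(1/2) = (5/2)·(-1)·(-5/2)/[(-1)·(-9/2)·(-6)] = -25/108
L_1(1/2) = (7/2)·(-1)·(-5/2)/[(1)·(-7/2)·(-5)] = 1/2
L_2(1/2) = (7/2)·(5/2)·(-5/2)/[(9/2)·(7/2)·(-3/2)] = 25/27
L_3(1/2) = (7/2)·(5/2)·(-1)/[(6)·(5)·(3/2)] = -7/36
Sum: (-12)·(-25/108) + (-13)·(1/2) + (-69/8)·(25/27) + (-48)·(-7/36) = -19/8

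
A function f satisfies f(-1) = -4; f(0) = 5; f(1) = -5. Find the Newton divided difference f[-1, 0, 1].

-19/2

f[-1,0] = (5 - (-4)) / (0 - (-1)) = 9
f[0,1] = (-5 - 5) / (1 - 0) = -10
f[-1,0,1] = (-10 - 9) / (1 - (-1)) = -19/2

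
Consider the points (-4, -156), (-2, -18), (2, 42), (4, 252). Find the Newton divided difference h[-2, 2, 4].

15

h[-2,2] = (42 - (-18)) / (2 - (-2)) = 15
h[2,4] = (252 - 42) / (4 - 2) = 105
h[-2,2,4] = (105 - 15) / (4 - (-2)) = 15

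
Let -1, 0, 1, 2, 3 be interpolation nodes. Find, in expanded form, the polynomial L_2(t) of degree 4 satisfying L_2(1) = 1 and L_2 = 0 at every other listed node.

L_2(t) = (t + 1)t(t - 2)(t - 3) / [(2)·(1)·(-1)·(-2)]
       = (t^4 - 4t^3 + t^2 + 6t) / (4)

L_2(t) = (1/4)t^4 - t^3 + (1/4)t^2 + (3/2)t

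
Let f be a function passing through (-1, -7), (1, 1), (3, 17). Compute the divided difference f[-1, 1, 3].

1

f[-1,1] = (1 - (-7)) / (1 - (-1)) = 4
f[1,3] = (17 - 1) / (3 - 1) = 8
f[-1,1,3] = (8 - 4) / (3 - (-1)) = 1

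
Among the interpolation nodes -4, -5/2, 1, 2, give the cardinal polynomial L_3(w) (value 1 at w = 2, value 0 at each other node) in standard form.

L_3(w) = (1/27)w^3 + (11/54)w^2 + (7/54)w - 10/27

L_3(w) = (w + 4)(w + 5/2)(w - 1) / [(6)·(9/2)·(1)]
       = (w^3 + (11/2)w^2 + (7/2)w - 10) / (27)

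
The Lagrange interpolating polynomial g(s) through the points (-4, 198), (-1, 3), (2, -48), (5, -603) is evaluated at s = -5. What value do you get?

Evaluate each Lagrange basis at s = -5:
L_0(-5) = (-4)·(-7)·(-10)/[(-3)·(-6)·(-9)] = 140/81
L_1(-5) = (-1)·(-7)·(-10)/[(3)·(-3)·(-6)] = -35/27
L_2(-5) = (-1)·(-4)·(-10)/[(6)·(3)·(-3)] = 20/27
L_3(-5) = (-1)·(-4)·(-7)/[(9)·(6)·(3)] = -14/81
Sum: 198·(140/81) + 3·(-35/27) + (-48)·(20/27) + (-603)·(-14/81) = 407

407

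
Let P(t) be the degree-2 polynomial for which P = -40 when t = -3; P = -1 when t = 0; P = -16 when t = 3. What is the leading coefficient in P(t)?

The leading coefficient equals the top divided difference P[-3,0,3].
P[-3,0] = (-1 - (-40)) / (0 - (-3)) = 13
P[0,3] = (-16 - (-1)) / (3 - 0) = -5
P[-3,0,3] = (-5 - 13) / (3 - (-3)) = -3

-3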